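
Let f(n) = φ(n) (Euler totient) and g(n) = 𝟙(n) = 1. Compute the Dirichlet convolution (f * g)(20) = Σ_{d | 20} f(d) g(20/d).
(φ * 𝟙)(20) = 20

Divisors of 20: [1, 2, 4, 5, 10, 20]. For each d | 20:
  d = 1: φ(1) · 𝟙(20/1) = 1 · 1 = 1
  d = 2: φ(2) · 𝟙(20/2) = 1 · 1 = 1
  d = 4: φ(4) · 𝟙(20/4) = 2 · 1 = 2
  d = 5: φ(5) · 𝟙(20/5) = 4 · 1 = 4
  d = 10: φ(10) · 𝟙(20/10) = 4 · 1 = 4
  d = 20: φ(20) · 𝟙(20/20) = 8 · 1 = 8
Summing: (φ * 𝟙)(20) = 1 + 1 + 2 + 4 + 4 + 8 = 20.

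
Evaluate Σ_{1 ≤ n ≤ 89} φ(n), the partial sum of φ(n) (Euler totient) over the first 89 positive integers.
Σ_{n ≤ 89} φ(n) = 2456

Compute φ(n) for each 1 ≤ n ≤ 89: φ(1) = 1, φ(2) = 1, φ(3) = 2, φ(4) = 2, φ(5) = 4, φ(6) = 2, φ(7) = 6, φ(8) = 4, φ(9) = 6, φ(10) = 4, φ(11) = 10, φ(12) = 4, φ(13) = 12, φ(14) = 6, φ(15) = 8, φ(16) = 8, φ(17) = 16, φ(18) = 6, φ(19) = 18, φ(20) = 8, φ(21) = 12, φ(22) = 10, φ(23) = 22, φ(24) = 8, φ(25) = 20, φ(26) = 12, φ(27) = 18, φ(28) = 12, φ(29) = 28, φ(30) = 8, φ(31) = 30, φ(32) = 16, φ(33) = 20, φ(34) = 16, φ(35) = 24, φ(36) = 12, φ(37) = 36, φ(38) = 18, φ(39) = 24, φ(40) = 16, φ(41) = 40, φ(42) = 12, φ(43) = 42, φ(44) = 20, φ(45) = 24, φ(46) = 22, φ(47) = 46, φ(48) = 16, φ(49) = 42, φ(50) = 20, φ(51) = 32, φ(52) = 24, φ(53) = 52, φ(54) = 18, φ(55) = 40, φ(56) = 24, φ(57) = 36, φ(58) = 28, φ(59) = 58, φ(60) = 16, φ(61) = 60, φ(62) = 30, φ(63) = 36, φ(64) = 32, φ(65) = 48, φ(66) = 20, φ(67) = 66, φ(68) = 32, φ(69) = 44, φ(70) = 24, φ(71) = 70, φ(72) = 24, φ(73) = 72, φ(74) = 36, φ(75) = 40, φ(76) = 36, φ(77) = 60, φ(78) = 24, φ(79) = 78, φ(80) = 32, φ(81) = 54, φ(82) = 40, φ(83) = 82, φ(84) = 24, φ(85) = 64, φ(86) = 42, φ(87) = 56, φ(88) = 40, φ(89) = 88. Summing all 89 values: 2456. (Average order: Σ_{n ≤ x} φ(n) ~ (3/π²) x². For x = 89, (3/π²)·89² ≈ 2407.70.)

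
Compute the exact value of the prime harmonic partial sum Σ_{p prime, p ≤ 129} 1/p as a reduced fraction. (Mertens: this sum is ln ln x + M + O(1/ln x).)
Σ 1/p = 7457575819106455685806801283735357697478405891621/4014476939333036189094441199026045136645885247730

π(129) = 31, so the primes ≤ 129 are [2, 3, 5, 7, 11, 13, 17, 19, 23, 29, 31, 37, 41, 43, 47, 53, 59, 61, 67, 71, 73, 79, 83, 89, 97, 101, 103, 107, 109, 113, 127]. Summing 1/p over these primes: 7457575819106455685806801283735357697478405891621/4014476939333036189094441199026045136645885247730 ≈ 1.8577. Mertens estimate ln ln(129) + 0.2615 ≈ 1.8425.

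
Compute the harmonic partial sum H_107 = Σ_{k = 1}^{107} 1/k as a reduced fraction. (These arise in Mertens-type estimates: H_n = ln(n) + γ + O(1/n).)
H_107 = 81560682312293522125469128981858530591444536467/15521442759214556458772607587176753329489754560

Direct summation: H_107 = 1 + 1/2 + ... + 1/107. The least common denominator is lcm(1, ..., 107) = 77607213796072782293863037935883766647448772800; over this denominator the numerator is 77607213796072782293863037935883766647448772800 + 38803606898036391146931518967941883323724386400 + 25869071265357594097954345978627922215816257600 + 19401803449018195573465759483970941661862193200 + 15521442759214556458772607587176753329489754560 + 12934535632678797048977172989313961107908128800 + 11086744828010397470551862562269109521064110400 + 9700901724509097786732879741985470830931096600 + 8623023755119198032651448659542640738605419200 + 7760721379607278229386303793588376664744877280 + 7055201254188434753987548903262160604313524800 + 6467267816339398524488586494656980553954064400 + 5969785676620983253374079841221828203649905600 + 5543372414005198735275931281134554760532055200 + 5173814253071518819590869195725584443163251520 + 4850450862254548893366439870992735415465548300 + 4565130223298398958462531643287280391026398400 + 4311511877559599016325724329771320369302709600 + 4084590199793304331255949365046514034076251200 + 3880360689803639114693151896794188332372438640 + 3695581609336799156850620854089703173688036800 + 3527600627094217376993774451631080302156762400 + 3374226686785773143211436431994946375976033600 + 3233633908169699262244293247328490276977032200 + 3104288551842911291754521517435350665897950912 + 2984892838310491626687039920610914101824952800 + 2874341251706399344217149553180880246201806400 + 2771686207002599367637965640567277380266027600 + 2676110820554233872202173721927026436118923200 + 2586907126535759409795434597862792221581625760 + 2503458509550734912705259288254315053143508800 + 2425225431127274446683219935496367707732774150 + 2351733751396144917995849634420720201437841600 + 2282565111649199479231265821643640195513199200 + 2217348965602079494110372512453821904212822080 + 2155755938779799508162862164885660184651354800 + 2097492264758723845780082106375236936417534400 + 2042295099896652165627974682523257017038125600 + 1989928558873661084458026613740609401216635200 + 1940180344901819557346575948397094166186219320 + 1892858873074945909606415559411799186523140800 + 1847790804668399578425310427044851586844018400 + 1804818925490064704508442742694971317382529600 + 1763800313547108688496887225815540151078381200 + 1724604751023839606530289731908528147721083840 + 1687113343392886571605718215997473187988016800 + 1651217314810059197741766764593271630796782400 + 1616816954084849631122146623664245138488516100 + 1583820689715771067221694651752729931580587200 + 1552144275921455645877260758717675332948975456 + 1521710074432799652820843881095760130342132800 + 1492446419155245813343519960305457050912476400 + 1464287052756090231959679961054410691461297600 + 1437170625853199672108574776590440123100903200 + 1411040250837686950797509780652432120862704960 + 1385843103501299683818982820283638690133013800 + 1361530066597768110418649788348838011358750400 + 1338055410277116936101086860963513218059461600 + 1315376505018182750743441320947182485549979200 + 1293453563267879704897717298931396110790812880 + 1272249406492996431046935048129242076187684800 + 1251729254775367456352629644127157526571754400 + 1231860536445599718950206951363234391229345600 + 1212612715563637223341609967748183853866387075 + 1193957135324196650674815968244365640729981120 + 1175866875698072458997924817210360100718920800 + 1158316623821981825281537879640056218618638400 + 1141282555824599739615632910821820097756599600 + 1124742228928591047737145477331648791992011200 + 1108674482801039747055186256226910952106411040 + 1093059349240461722448775182195546009118996800 + 1077877969389899754081431082442830092325677400 + 1063112517754421675258397779943613241745873600 + 1048746132379361922890041053187618468208767200 + 1034762850614303763918173839145116888632650304 + 1021147549948326082813987341261628508519062800 + 1007885893455490679141078414751737229187646400 + 994964279436830542229013306870304700608317600 + 982369794886997244226114404251693248701883200 + 970090172450909778673287974198547083093109660 + 958113750568799781405716517726960082067268800 + 946429436537472954803207779705899593261570400 + 935026672241840750528470336576912851174081600 + 923895402334199789212655213522425793422009200 + 913026044659679791692506328657456078205279680 + 902409462745032352254221371347485658691264800 + 892036940184744624067391240642342145372974400 + 881900156773554344248443612907770075539190600 + 871991166248008789818685819504311984802795200 + 862302375511919803265144865954264073860541920 + 852826525231569036196297120174546886235700800 + 843556671696443285802859107998736593994008400 + 834486169850244970901753096084771684381169600 + 825608657405029598870883382296635815398391200 + 816918039958660866251189873009302806815250240 + 808408477042424815561073311832122569244258050 + 800074369031678167977969463256533676777822400 + 791910344857885533610847325876364965790293600 + 783911250465381639331949878140240067145947200 + 776072137960727822938630379358837666474487728 + 768388255406661210830327108276076897499492800 + 760855037216399826410421940547880065171066400 + 753468095107502740717116873163920064538337600 + 746223209577622906671759980152728525456238200 + 739116321867359831370124170817940634737607360 + 732143526378045115979839980527205345730648800 + 725301063514698899942645214354053893901390400 = 407803411561467610627345644909292652957222682335, so H_107 = 407803411561467610627345644909292652957222682335/77607213796072782293863037935883766647448772800; reducing by gcd(407803411561467610627345644909292652957222682335, 77607213796072782293863037935883766647448772800) = 5 gives 81560682312293522125469128981858530591444536467/15521442759214556458772607587176753329489754560 ≈ 5.25471. (The PNT-adjacent estimate ln(107) + γ ≈ 5.25004 matches within O(1/n).)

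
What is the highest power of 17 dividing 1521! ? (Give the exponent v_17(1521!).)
v_17(1521!) = 94

Legendre's formula: v_p(n!) = Σ_{k ≥ 1} ⌊n / p^k⌋. For p = 17, n = 1521, the terms are:
  ⌊1521/17^1⌋ = ⌊1521/17⌋ = 89
  ⌊1521/17^2⌋ = ⌊1521/289⌋ = 5
(the next term ⌊1521/17^3⌋ = 0, terminating the sum). Summing: v_17(1521!) = 89 + 5 = 94.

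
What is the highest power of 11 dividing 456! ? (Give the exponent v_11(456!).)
v_11(456!) = 44

Legendre's formula: v_p(n!) = Σ_{k ≥ 1} ⌊n / p^k⌋. For p = 11, n = 456, the terms are:
  ⌊456/11^1⌋ = ⌊456/11⌋ = 41
  ⌊456/11^2⌋ = ⌊456/121⌋ = 3
(the next term ⌊456/11^3⌋ = 0, terminating the sum). Summing: v_11(456!) = 41 + 3 = 44.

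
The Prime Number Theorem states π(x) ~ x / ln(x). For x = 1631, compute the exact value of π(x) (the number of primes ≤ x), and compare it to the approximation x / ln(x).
π(1631) = 258;  x/ln(x) ≈ 220.50;  relative error ≈ 14.54%.

Directly count primes up to 1631: π(1631) = 258. The PNT approximation gives 1631/ln(1631) ≈ 1631/7.39695 ≈ 220.50. Relative error (π(x) − x/ln(x)) / π(x) ≈ 14.54%; the approximation is known to undercount slightly (Li(x) is a better estimate).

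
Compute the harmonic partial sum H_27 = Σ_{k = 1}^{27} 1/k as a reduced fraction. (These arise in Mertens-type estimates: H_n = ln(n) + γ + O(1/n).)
H_27 = 312536252003/80313433200

Direct summation: H_27 = 1 + 1/2 + ... + 1/27. The least common denominator is lcm(1, ..., 27) = 80313433200; over this denominator the numerator is 80313433200 + 40156716600 + 26771144400 + 20078358300 + 16062686640 + 13385572200 + 11473347600 + 10039179150 + 8923714800 + 8031343320 + 7301221200 + 6692786100 + 6177956400 + 5736673800 + 5354228880 + 5019589575 + 4724319600 + 4461857400 + 4227022800 + 4015671660 + 3824449200 + 3650610600 + 3491888400 + 3346393050 + 3212537328 + 3088978200 + 2974571600 = 312536252003, so H_27 = 312536252003/80313433200 (already in lowest terms) ≈ 3.89146. (The PNT-adjacent estimate ln(27) + γ ≈ 3.87305 matches within O(1/n).)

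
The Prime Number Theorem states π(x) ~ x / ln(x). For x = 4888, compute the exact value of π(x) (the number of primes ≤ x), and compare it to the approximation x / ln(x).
π(4888) = 653;  x/ln(x) ≈ 575.43;  relative error ≈ 11.88%.

Directly count primes up to 4888: π(4888) = 653. The PNT approximation gives 4888/ln(4888) ≈ 4888/8.49454 ≈ 575.43. Relative error (π(x) − x/ln(x)) / π(x) ≈ 11.88%; the approximation is known to undercount slightly (Li(x) is a better estimate).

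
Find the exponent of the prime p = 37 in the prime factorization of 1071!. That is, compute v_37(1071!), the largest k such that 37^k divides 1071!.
v_37(1071!) = 28

Legendre's formula: v_p(n!) = Σ_{k ≥ 1} ⌊n / p^k⌋. For p = 37, n = 1071, the terms are:
  ⌊1071/37^1⌋ = ⌊1071/37⌋ = 28
(the next term ⌊1071/37^2⌋ = 0, terminating the sum). Summing: v_37(1071!) = 28 = 28.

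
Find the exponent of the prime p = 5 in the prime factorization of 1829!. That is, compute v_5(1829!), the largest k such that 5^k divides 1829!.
v_5(1829!) = 454

Legendre's formula: v_p(n!) = Σ_{k ≥ 1} ⌊n / p^k⌋. For p = 5, n = 1829, the terms are:
  ⌊1829/5^1⌋ = ⌊1829/5⌋ = 365
  ⌊1829/5^2⌋ = ⌊1829/25⌋ = 73
  ⌊1829/5^3⌋ = ⌊1829/125⌋ = 14
  ⌊1829/5^4⌋ = ⌊1829/625⌋ = 2
(the next term ⌊1829/5^5⌋ = 0, terminating the sum). Summing: v_5(1829!) = 365 + 73 + 14 + 2 = 454.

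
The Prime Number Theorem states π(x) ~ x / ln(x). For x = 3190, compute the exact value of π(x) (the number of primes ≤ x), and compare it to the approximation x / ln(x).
π(3190) = 451;  x/ln(x) ≈ 395.40;  relative error ≈ 12.33%.

Directly count primes up to 3190: π(3190) = 451. The PNT approximation gives 3190/ln(3190) ≈ 3190/8.06778 ≈ 395.40. Relative error (π(x) − x/ln(x)) / π(x) ≈ 12.33%; the approximation is known to undercount slightly (Li(x) is a better estimate).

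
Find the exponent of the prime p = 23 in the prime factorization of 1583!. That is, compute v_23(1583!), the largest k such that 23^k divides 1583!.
v_23(1583!) = 70

Legendre's formula: v_p(n!) = Σ_{k ≥ 1} ⌊n / p^k⌋. For p = 23, n = 1583, the terms are:
  ⌊1583/23^1⌋ = ⌊1583/23⌋ = 68
  ⌊1583/23^2⌋ = ⌊1583/529⌋ = 2
(the next term ⌊1583/23^3⌋ = 0, terminating the sum). Summing: v_23(1583!) = 68 + 2 = 70.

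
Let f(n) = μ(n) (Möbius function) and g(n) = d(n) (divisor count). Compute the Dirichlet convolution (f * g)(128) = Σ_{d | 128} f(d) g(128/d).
(μ * d)(128) = 1

Divisors of 128: [1, 2, 4, 8, 16, 32, 64, 128]. For each d | 128:
  d = 1: μ(1) · d(128/1) = 1 · 8 = 8
  d = 2: μ(2) · d(128/2) = -1 · 7 = -7
  d = 4: μ(4) · d(128/4) = 0 · 6 = 0
  d = 8: μ(8) · d(128/8) = 0 · 5 = 0
  d = 16: μ(16) · d(128/16) = 0 · 4 = 0
  d = 32: μ(32) · d(128/32) = 0 · 3 = 0
  d = 64: μ(64) · d(128/64) = 0 · 2 = 0
  d = 128: μ(128) · d(128/128) = 0 · 1 = 0
Summing: (μ * d)(128) = 8 + -7 + 0 + 0 + 0 + 0 + 0 + 0 = 1.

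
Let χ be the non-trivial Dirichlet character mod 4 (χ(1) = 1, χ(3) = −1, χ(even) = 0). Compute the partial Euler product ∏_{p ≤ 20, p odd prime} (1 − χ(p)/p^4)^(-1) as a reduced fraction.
∏ = 10388364341566686475/10504466734429503488

The odd primes p ≤ 20 are [3, 5, 7, 11, 13, 17, 19]. For each, χ(p) = 1 if p ≡ 1 mod 4, χ(p) = −1 if p ≡ 3 mod 4. Taking (1 − χ(p)/p^4)^(-1) = p^4/(p^4 − χ(p)): (1 − (-1)/3^4)^(-1) · (1 − (1)/5^4)^(-1) · (1 − (-1)/7^4)^(-1) · (1 − (-1)/11^4)^(-1) · (1 − (1)/13^4)^(-1) · (1 − (1)/17^4)^(-1) · (1 − (-1)/19^4)^(-1) = 10388364341566686475/10504466734429503488.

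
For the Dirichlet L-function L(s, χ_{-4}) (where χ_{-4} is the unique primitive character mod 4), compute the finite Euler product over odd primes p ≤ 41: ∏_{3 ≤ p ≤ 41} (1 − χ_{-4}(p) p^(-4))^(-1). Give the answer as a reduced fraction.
∏ = 432087862418865343553833546534281744421/436917989841417958707951316628574044160

The odd primes p ≤ 41 are [3, 5, 7, 11, 13, 17, 19, 23, 29, 31, 37, 41]. For each, χ(p) = 1 if p ≡ 1 mod 4, χ(p) = −1 if p ≡ 3 mod 4. Taking (1 − χ(p)/p^4)^(-1) = p^4/(p^4 − χ(p)): (1 − (-1)/3^4)^(-1) · (1 − (1)/5^4)^(-1) · (1 − (-1)/7^4)^(-1) · (1 − (-1)/11^4)^(-1) · (1 − (1)/13^4)^(-1) · (1 − (1)/17^4)^(-1) · (1 − (-1)/19^4)^(-1) · (1 − (-1)/23^4)^(-1) · (1 − (1)/29^4)^(-1) · (1 − (-1)/31^4)^(-1) · (1 − (1)/37^4)^(-1) · (1 − (1)/41^4)^(-1) = 432087862418865343553833546534281744421/436917989841417958707951316628574044160.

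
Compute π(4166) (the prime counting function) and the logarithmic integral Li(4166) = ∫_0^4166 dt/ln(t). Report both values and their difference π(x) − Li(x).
π(4166) = 573;  Li(4166) ≈ 585.33;  π(x) − Li(x) ≈ -12.33.

Direct count of primes ≤ 4166 gives π(4166) = 573. Numerical evaluation of the logarithmic integral gives Li(4166) ≈ 585.33. The difference π(x) − Li(x) ≈ -12.33 is typically negative for small/moderate x (Li(x) overestimates), though Littlewood's theorem shows this sign changes infinitely often.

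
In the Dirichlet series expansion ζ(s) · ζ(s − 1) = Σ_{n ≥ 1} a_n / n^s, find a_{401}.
σ(401) = 402

In the product (Σ m^0/m^s)(Σ k / k^s) = Σ (Σ_{d | n} d) / n^s, the coefficient of 1/n^s is σ(n) = Σ_{d | n} d. For n = 401, divisors are [1, 401]; summing: σ(401) = 402.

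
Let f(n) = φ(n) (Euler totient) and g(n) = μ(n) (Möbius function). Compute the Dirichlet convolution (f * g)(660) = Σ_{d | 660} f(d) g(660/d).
(φ * μ)(660) = 27

Divisors of 660: [1, 2, 3, 4, 5, 6, 10, 11, 12, 15, 20, 22, 30, 33, 44, 55, 60, 66, 110, 132, 165, 220, 330, 660]. For each d | 660:
  d = 1: φ(1) · μ(660/1) = 1 · 0 = 0
  d = 2: φ(2) · μ(660/2) = 1 · 1 = 1
  d = 3: φ(3) · μ(660/3) = 2 · 0 = 0
  d = 4: φ(4) · μ(660/4) = 2 · -1 = -2
  d = 5: φ(5) · μ(660/5) = 4 · 0 = 0
  d = 6: φ(6) · μ(660/6) = 2 · -1 = -2
  d = 10: φ(10) · μ(660/10) = 4 · -1 = -4
  d = 11: φ(11) · μ(660/11) = 10 · 0 = 0
  d = 12: φ(12) · μ(660/12) = 4 · 1 = 4
  d = 15: φ(15) · μ(660/15) = 8 · 0 = 0
  d = 20: φ(20) · μ(660/20) = 8 · 1 = 8
  d = 22: φ(22) · μ(660/22) = 10 · -1 = -10
  d = 30: φ(30) · μ(660/30) = 8 · 1 = 8
  d = 33: φ(33) · μ(660/33) = 20 · 0 = 0
  d = 44: φ(44) · μ(660/44) = 20 · 1 = 20
  d = 55: φ(55) · μ(660/55) = 40 · 0 = 0
  d = 60: φ(60) · μ(660/60) = 16 · -1 = -16
  d = 66: φ(66) · μ(660/66) = 20 · 1 = 20
  d = 110: φ(110) · μ(660/110) = 40 · 1 = 40
  d = 132: φ(132) · μ(660/132) = 40 · -1 = -40
  d = 165: φ(165) · μ(660/165) = 80 · 0 = 0
  d = 220: φ(220) · μ(660/220) = 80 · -1 = -80
  d = 330: φ(330) · μ(660/330) = 80 · -1 = -80
  d = 660: φ(660) · μ(660/660) = 160 · 1 = 160
Summing: (φ * μ)(660) = 0 + 1 + 0 + -2 + 0 + -2 + -4 + 0 + 4 + 0 + 8 + -10 + 8 + 0 + 20 + 0 + -16 + 20 + 40 + -40 + 0 + -80 + -80 + 160 = 27.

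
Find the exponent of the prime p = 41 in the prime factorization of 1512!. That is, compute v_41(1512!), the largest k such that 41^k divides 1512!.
v_41(1512!) = 36

Legendre's formula: v_p(n!) = Σ_{k ≥ 1} ⌊n / p^k⌋. For p = 41, n = 1512, the terms are:
  ⌊1512/41^1⌋ = ⌊1512/41⌋ = 36
(the next term ⌊1512/41^2⌋ = 0, terminating the sum). Summing: v_41(1512!) = 36 = 36.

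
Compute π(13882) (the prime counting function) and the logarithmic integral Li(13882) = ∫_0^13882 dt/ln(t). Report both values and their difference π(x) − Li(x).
π(13882) = 1640;  Li(13882) ≈ 1659.89;  π(x) − Li(x) ≈ -19.89.

Direct count of primes ≤ 13882 gives π(13882) = 1640. Numerical evaluation of the logarithmic integral gives Li(13882) ≈ 1659.89. The difference π(x) − Li(x) ≈ -19.89 is typically negative for small/moderate x (Li(x) overestimates), though Littlewood's theorem shows this sign changes infinitely often.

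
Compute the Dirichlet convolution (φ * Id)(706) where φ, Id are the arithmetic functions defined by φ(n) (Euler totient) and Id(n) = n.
(φ * Id)(706) = 2115

Divisors of 706: [1, 2, 353, 706]. For each d | 706:
  d = 1: φ(1) · Id(706/1) = 1 · 706 = 706
  d = 2: φ(2) · Id(706/2) = 1 · 353 = 353
  d = 353: φ(353) · Id(706/353) = 352 · 2 = 704
  d = 706: φ(706) · Id(706/706) = 352 · 1 = 352
Summing: (φ * Id)(706) = 706 + 353 + 704 + 352 = 2115.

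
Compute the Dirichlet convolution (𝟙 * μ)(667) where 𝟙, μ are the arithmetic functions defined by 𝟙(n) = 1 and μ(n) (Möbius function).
(𝟙 * μ)(667) = 0

Divisors of 667: [1, 23, 29, 667]. For each d | 667:
  d = 1: 𝟙(1) · μ(667/1) = 1 · 1 = 1
  d = 23: 𝟙(23) · μ(667/23) = 1 · -1 = -1
  d = 29: 𝟙(29) · μ(667/29) = 1 · -1 = -1
  d = 667: 𝟙(667) · μ(667/667) = 1 · 1 = 1
Summing: (𝟙 * μ)(667) = 1 + -1 + -1 + 1 = 0.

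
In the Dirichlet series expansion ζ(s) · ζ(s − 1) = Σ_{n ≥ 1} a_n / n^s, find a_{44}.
σ(44) = 84

In the product (Σ m^0/m^s)(Σ k / k^s) = Σ (Σ_{d | n} d) / n^s, the coefficient of 1/n^s is σ(n) = Σ_{d | n} d. For n = 44, divisors are [1, 2, 4, 11, 22, 44]; summing: σ(44) = 84.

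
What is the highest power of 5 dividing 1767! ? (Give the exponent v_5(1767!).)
v_5(1767!) = 439

Legendre's formula: v_p(n!) = Σ_{k ≥ 1} ⌊n / p^k⌋. For p = 5, n = 1767, the terms are:
  ⌊1767/5^1⌋ = ⌊1767/5⌋ = 353
  ⌊1767/5^2⌋ = ⌊1767/25⌋ = 70
  ⌊1767/5^3⌋ = ⌊1767/125⌋ = 14
  ⌊1767/5^4⌋ = ⌊1767/625⌋ = 2
(the next term ⌊1767/5^5⌋ = 0, terminating the sum). Summing: v_5(1767!) = 353 + 70 + 14 + 2 = 439.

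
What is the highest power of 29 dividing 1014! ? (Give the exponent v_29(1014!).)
v_29(1014!) = 35

Legendre's formula: v_p(n!) = Σ_{k ≥ 1} ⌊n / p^k⌋. For p = 29, n = 1014, the terms are:
  ⌊1014/29^1⌋ = ⌊1014/29⌋ = 34
  ⌊1014/29^2⌋ = ⌊1014/841⌋ = 1
(the next term ⌊1014/29^3⌋ = 0, terminating the sum). Summing: v_29(1014!) = 34 + 1 = 35.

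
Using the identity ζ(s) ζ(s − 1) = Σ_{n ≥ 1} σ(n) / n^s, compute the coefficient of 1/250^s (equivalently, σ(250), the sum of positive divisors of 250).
σ(250) = 468

In the product (Σ m^0/m^s)(Σ k / k^s) = Σ (Σ_{d | n} d) / n^s, the coefficient of 1/n^s is σ(n) = Σ_{d | n} d. For n = 250, divisors are [1, 2, 5, 10, 25, 50, 125, 250]; summing: σ(250) = 468.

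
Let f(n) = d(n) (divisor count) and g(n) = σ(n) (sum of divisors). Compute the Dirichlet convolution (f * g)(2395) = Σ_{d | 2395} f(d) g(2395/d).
(d * σ)(2395) = 3856

Divisors of 2395: [1, 5, 479, 2395]. For each d | 2395:
  d = 1: d(1) · σ(2395/1) = 1 · 2880 = 2880
  d = 5: d(5) · σ(2395/5) = 2 · 480 = 960
  d = 479: d(479) · σ(2395/479) = 2 · 6 = 12
  d = 2395: d(2395) · σ(2395/2395) = 4 · 1 = 4
Summing: (d * σ)(2395) = 2880 + 960 + 12 + 4 = 3856.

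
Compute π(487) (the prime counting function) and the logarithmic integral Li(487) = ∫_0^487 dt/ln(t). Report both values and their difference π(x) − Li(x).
π(487) = 93;  Li(487) ≈ 99.70;  π(x) − Li(x) ≈ -6.70.

Direct count of primes ≤ 487 gives π(487) = 93. Numerical evaluation of the logarithmic integral gives Li(487) ≈ 99.70. The difference π(x) − Li(x) ≈ -6.70 is typically negative for small/moderate x (Li(x) overestimates), though Littlewood's theorem shows this sign changes infinitely often.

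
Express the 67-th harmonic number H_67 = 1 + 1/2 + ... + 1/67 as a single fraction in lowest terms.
H_67 = 14050874595745034300902316411/2933773379069966367528193600

Direct summation: H_67 = 1 + 1/2 + ... + 1/67. The least common denominator is lcm(1, ..., 67) = 79211881234889091923261227200; over this denominator the numerator is 79211881234889091923261227200 + 39605940617444545961630613600 + 26403960411629697307753742400 + 19802970308722272980815306800 + 15842376246977818384652245440 + 13201980205814848653876871200 + 11315983033555584560465889600 + 9901485154361136490407653400 + 8801320137209899102584580800 + 7921188123488909192326122720 + 7201080112262644720296475200 + 6600990102907424326938435600 + 6093221633453007071020094400 + 5657991516777792280232944800 + 5280792082325939461550748480 + 4950742577180568245203826700 + 4659522425581711289603601600 + 4400660068604949551292290400 + 4169046380783636417013748800 + 3960594061744454596163061360 + 3771994344518528186821963200 + 3600540056131322360148237600 + 3443994836299525735793966400 + 3300495051453712163469217800 + 3168475249395563676930449088 + 3046610816726503535510047200 + 2933773379069966367528193600 + 2828995758388896140116472400 + 2731444180513416962871076800 + 2640396041162969730775374240 + 2555221975319002965266491200 + 2475371288590284122601913350 + 2400360037420881573432158400 + 2329761212790855644801800800 + 2263196606711116912093177920 + 2200330034302474775646145200 + 2140861654997002484412465600 + 2084523190391818208506874400 + 2031073877817669023673364800 + 1980297030872227298081530680 + 1931997103289977851786859200 + 1885997172259264093410981600 + 1842136772904397486587470400 + 1800270028065661180074118800 + 1760264027441979820516916160 + 1721997418149762867896983200 + 1685359175210406211133217600 + 1650247525726856081734608900 + 1616569004793654937209412800 + 1584237624697781838465224544 + 1553174141860570429867867200 + 1523305408363251767755023600 + 1494563796884699847608702400 + 1466886689534983183764096800 + 1440216022452528944059295040 + 1414497879194448070058236200 + 1389682126927878805671249600 + 1365722090256708481435538400 + 1342574258218459185140020800 + 1320198020581484865387687120 + 1298555430080149047922315200 + 1277610987659501482633245600 + 1257331448172842728940654400 + 1237685644295142061300956675 + 1218644326690601414204018880 + 1200180018710440786716079200 + 1182266884102822267511361600 = 379373614085115926124362543097, so H_67 = 379373614085115926124362543097/79211881234889091923261227200; reducing by gcd(379373614085115926124362543097, 79211881234889091923261227200) = 27 gives 14050874595745034300902316411/2933773379069966367528193600 ≈ 4.78935. (The PNT-adjacent estimate ln(67) + γ ≈ 4.78191 matches within O(1/n).)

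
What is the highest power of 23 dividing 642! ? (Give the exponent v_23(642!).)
v_23(642!) = 28

Legendre's formula: v_p(n!) = Σ_{k ≥ 1} ⌊n / p^k⌋. For p = 23, n = 642, the terms are:
  ⌊642/23^1⌋ = ⌊642/23⌋ = 27
  ⌊642/23^2⌋ = ⌊642/529⌋ = 1
(the next term ⌊642/23^3⌋ = 0, terminating the sum). Summing: v_23(642!) = 27 + 1 = 28.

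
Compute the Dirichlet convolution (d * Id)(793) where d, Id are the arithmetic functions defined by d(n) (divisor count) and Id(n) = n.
(d * Id)(793) = 945

Divisors of 793: [1, 13, 61, 793]. For each d | 793:
  d = 1: d(1) · Id(793/1) = 1 · 793 = 793
  d = 13: d(13) · Id(793/13) = 2 · 61 = 122
  d = 61: d(61) · Id(793/61) = 2 · 13 = 26
  d = 793: d(793) · Id(793/793) = 4 · 1 = 4
Summing: (d * Id)(793) = 793 + 122 + 26 + 4 = 945.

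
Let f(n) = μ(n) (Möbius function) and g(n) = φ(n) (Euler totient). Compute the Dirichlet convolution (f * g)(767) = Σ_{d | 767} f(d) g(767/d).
(μ * φ)(767) = 627

Divisors of 767: [1, 13, 59, 767]. For each d | 767:
  d = 1: μ(1) · φ(767/1) = 1 · 696 = 696
  d = 13: μ(13) · φ(767/13) = -1 · 58 = -58
  d = 59: μ(59) · φ(767/59) = -1 · 12 = -12
  d = 767: μ(767) · φ(767/767) = 1 · 1 = 1
Summing: (μ * φ)(767) = 696 + -58 + -12 + 1 = 627.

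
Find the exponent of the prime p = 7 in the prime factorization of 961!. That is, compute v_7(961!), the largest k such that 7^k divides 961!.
v_7(961!) = 158

Legendre's formula: v_p(n!) = Σ_{k ≥ 1} ⌊n / p^k⌋. For p = 7, n = 961, the terms are:
  ⌊961/7^1⌋ = ⌊961/7⌋ = 137
  ⌊961/7^2⌋ = ⌊961/49⌋ = 19
  ⌊961/7^3⌋ = ⌊961/343⌋ = 2
(the next term ⌊961/7^4⌋ = 0, terminating the sum). Summing: v_7(961!) = 137 + 19 + 2 = 158.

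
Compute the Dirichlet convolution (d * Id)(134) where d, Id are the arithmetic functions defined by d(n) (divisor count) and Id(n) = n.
(d * Id)(134) = 276

Divisors of 134: [1, 2, 67, 134]. For each d | 134:
  d = 1: d(1) · Id(134/1) = 1 · 134 = 134
  d = 2: d(2) · Id(134/2) = 2 · 67 = 134
  d = 67: d(67) · Id(134/67) = 2 · 2 = 4
  d = 134: d(134) · Id(134/134) = 4 · 1 = 4
Summing: (d * Id)(134) = 134 + 134 + 4 + 4 = 276.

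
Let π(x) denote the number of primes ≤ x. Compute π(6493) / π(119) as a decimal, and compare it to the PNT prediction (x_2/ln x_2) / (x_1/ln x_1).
π(6493)/π(119) = 842/30 ≈ 28.0667;  PNT prediction ≈ 29.7049.

π(119) = 30 and π(6493) = 842, so π(6493)/π(119) ≈ 28.0667. The PNT-predicted ratio is (6493/ln(6493)) / (119/ln(119)) ≈ 29.7049. The two agree to within a few percent, as expected.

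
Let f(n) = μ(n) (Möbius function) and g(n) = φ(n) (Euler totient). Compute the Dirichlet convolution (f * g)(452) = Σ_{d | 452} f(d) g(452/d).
(μ * φ)(452) = 111

Divisors of 452: [1, 2, 4, 113, 226, 452]. For each d | 452:
  d = 1: μ(1) · φ(452/1) = 1 · 224 = 224
  d = 2: μ(2) · φ(452/2) = -1 · 112 = -112
  d = 4: μ(4) · φ(452/4) = 0 · 112 = 0
  d = 113: μ(113) · φ(452/113) = -1 · 2 = -2
  d = 226: μ(226) · φ(452/226) = 1 · 1 = 1
  d = 452: μ(452) · φ(452/452) = 0 · 1 = 0
Summing: (μ * φ)(452) = 224 + -112 + 0 + -2 + 1 + 0 = 111.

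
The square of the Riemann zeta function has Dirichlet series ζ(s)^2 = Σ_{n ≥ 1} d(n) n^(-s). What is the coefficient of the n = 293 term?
d(293) = 2

ζ(s)^2 = (Σ 1/m^s)(Σ 1/k^s). The coefficient of 1/n^s in the product is the number of ordered pairs (m, k) with mk = n, which equals d(n). For n = 293, divisors are [1, 293], so d(293) = 2.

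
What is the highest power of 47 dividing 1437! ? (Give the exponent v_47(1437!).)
v_47(1437!) = 30

Legendre's formula: v_p(n!) = Σ_{k ≥ 1} ⌊n / p^k⌋. For p = 47, n = 1437, the terms are:
  ⌊1437/47^1⌋ = ⌊1437/47⌋ = 30
(the next term ⌊1437/47^2⌋ = 0, terminating the sum). Summing: v_47(1437!) = 30 = 30.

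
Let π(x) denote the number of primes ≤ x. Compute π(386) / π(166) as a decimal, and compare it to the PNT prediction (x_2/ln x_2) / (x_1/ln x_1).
π(386)/π(166) = 76/38 ≈ 2.0000;  PNT prediction ≈ 1.9958.

π(166) = 38 and π(386) = 76, so π(386)/π(166) ≈ 2.0000. The PNT-predicted ratio is (386/ln(386)) / (166/ln(166)) ≈ 1.9958. The two agree to within a few percent, as expected.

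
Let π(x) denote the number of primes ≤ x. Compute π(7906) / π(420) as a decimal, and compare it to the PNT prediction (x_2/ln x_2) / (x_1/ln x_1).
π(7906)/π(420) = 998/81 ≈ 12.3210;  PNT prediction ≈ 12.6681.

π(420) = 81 and π(7906) = 998, so π(7906)/π(420) ≈ 12.3210. The PNT-predicted ratio is (7906/ln(7906)) / (420/ln(420)) ≈ 12.6681. The two agree to within a few percent, as expected.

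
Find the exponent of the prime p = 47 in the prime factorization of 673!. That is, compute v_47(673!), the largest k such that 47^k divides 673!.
v_47(673!) = 14

Legendre's formula: v_p(n!) = Σ_{k ≥ 1} ⌊n / p^k⌋. For p = 47, n = 673, the terms are:
  ⌊673/47^1⌋ = ⌊673/47⌋ = 14
(the next term ⌊673/47^2⌋ = 0, terminating the sum). Summing: v_47(673!) = 14 = 14.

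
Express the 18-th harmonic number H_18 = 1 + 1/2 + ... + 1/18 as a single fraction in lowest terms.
H_18 = 14274301/4084080

Direct summation: H_18 = 1 + 1/2 + ... + 1/18. The least common denominator is lcm(1, ..., 18) = 12252240; over this denominator the numerator is 12252240 + 6126120 + 4084080 + 3063060 + 2450448 + 2042040 + 1750320 + 1531530 + 1361360 + 1225224 + 1113840 + 1021020 + 942480 + 875160 + 816816 + 765765 + 720720 + 680680 = 42822903, so H_18 = 42822903/12252240; reducing by gcd(42822903, 12252240) = 3 gives 14274301/4084080 ≈ 3.49511. (The PNT-adjacent estimate ln(18) + γ ≈ 3.46759 matches within O(1/n).)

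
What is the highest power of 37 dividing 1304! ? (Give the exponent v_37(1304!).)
v_37(1304!) = 35

Legendre's formula: v_p(n!) = Σ_{k ≥ 1} ⌊n / p^k⌋. For p = 37, n = 1304, the terms are:
  ⌊1304/37^1⌋ = ⌊1304/37⌋ = 35
(the next term ⌊1304/37^2⌋ = 0, terminating the sum). Summing: v_37(1304!) = 35 = 35.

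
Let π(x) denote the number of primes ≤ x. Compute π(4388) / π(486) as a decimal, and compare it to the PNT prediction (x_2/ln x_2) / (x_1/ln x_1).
π(4388)/π(486) = 597/92 ≈ 6.4891;  PNT prediction ≈ 6.6599.

π(486) = 92 and π(4388) = 597, so π(4388)/π(486) ≈ 6.4891. The PNT-predicted ratio is (4388/ln(4388)) / (486/ln(486)) ≈ 6.6599. The two agree to within a few percent, as expected.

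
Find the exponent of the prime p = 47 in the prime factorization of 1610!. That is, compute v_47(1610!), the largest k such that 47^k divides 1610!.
v_47(1610!) = 34

Legendre's formula: v_p(n!) = Σ_{k ≥ 1} ⌊n / p^k⌋. For p = 47, n = 1610, the terms are:
  ⌊1610/47^1⌋ = ⌊1610/47⌋ = 34
(the next term ⌊1610/47^2⌋ = 0, terminating the sum). Summing: v_47(1610!) = 34 = 34.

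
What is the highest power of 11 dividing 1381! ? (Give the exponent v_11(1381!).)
v_11(1381!) = 137

Legendre's formula: v_p(n!) = Σ_{k ≥ 1} ⌊n / p^k⌋. For p = 11, n = 1381, the terms are:
  ⌊1381/11^1⌋ = ⌊1381/11⌋ = 125
  ⌊1381/11^2⌋ = ⌊1381/121⌋ = 11
  ⌊1381/11^3⌋ = ⌊1381/1331⌋ = 1
(the next term ⌊1381/11^4⌋ = 0, terminating the sum). Summing: v_11(1381!) = 125 + 11 + 1 = 137.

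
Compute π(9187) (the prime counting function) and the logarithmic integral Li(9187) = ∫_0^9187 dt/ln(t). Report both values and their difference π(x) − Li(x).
π(9187) = 1139;  Li(9187) ≈ 1157.46;  π(x) − Li(x) ≈ -18.46.

Direct count of primes ≤ 9187 gives π(9187) = 1139. Numerical evaluation of the logarithmic integral gives Li(9187) ≈ 1157.46. The difference π(x) − Li(x) ≈ -18.46 is typically negative for small/moderate x (Li(x) overestimates), though Littlewood's theorem shows this sign changes infinitely often.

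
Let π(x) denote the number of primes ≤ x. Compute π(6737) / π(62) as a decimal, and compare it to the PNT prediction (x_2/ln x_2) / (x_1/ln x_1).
π(6737)/π(62) = 869/18 ≈ 48.2778;  PNT prediction ≈ 50.8725.

π(62) = 18 and π(6737) = 869, so π(6737)/π(62) ≈ 48.2778. The PNT-predicted ratio is (6737/ln(6737)) / (62/ln(62)) ≈ 50.8725. The two agree to within a few percent, as expected.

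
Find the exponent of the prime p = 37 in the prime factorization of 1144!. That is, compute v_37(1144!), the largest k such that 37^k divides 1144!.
v_37(1144!) = 30

Legendre's formula: v_p(n!) = Σ_{k ≥ 1} ⌊n / p^k⌋. For p = 37, n = 1144, the terms are:
  ⌊1144/37^1⌋ = ⌊1144/37⌋ = 30
(the next term ⌊1144/37^2⌋ = 0, terminating the sum). Summing: v_37(1144!) = 30 = 30.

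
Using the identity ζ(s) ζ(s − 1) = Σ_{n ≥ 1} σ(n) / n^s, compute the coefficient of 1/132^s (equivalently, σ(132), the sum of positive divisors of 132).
σ(132) = 336

In the product (Σ m^0/m^s)(Σ k / k^s) = Σ (Σ_{d | n} d) / n^s, the coefficient of 1/n^s is σ(n) = Σ_{d | n} d. For n = 132, divisors are [1, 2, 3, 4, 6, 11, 12, 22, 33, 44, 66, 132]; summing: σ(132) = 336.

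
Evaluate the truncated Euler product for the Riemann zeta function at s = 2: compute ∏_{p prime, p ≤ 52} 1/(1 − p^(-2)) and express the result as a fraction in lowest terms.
∏ = 162139622078364740433577733/98952027459385036898304000

The primes p ≤ 52 are [2, 3, 5, 7, 11, 13, 17, 19, 23, 29, 31, 37, 41, 43, 47]. For each prime, (1 − 1/p^2)^(-1) = p^2 / (p^2 − 1). The product is (1 − 1/2^2)^(-1), (1 − 1/3^2)^(-1), (1 − 1/5^2)^(-1), (1 − 1/7^2)^(-1), (1 − 1/11^2)^(-1), (1 − 1/13^2)^(-1), (1 − 1/17^2)^(-1), (1 − 1/19^2)^(-1), (1 − 1/23^2)^(-1), (1 − 1/29^2)^(-1), (1 − 1/31^2)^(-1), (1 − 1/37^2)^(-1), (1 − 1/41^2)^(-1), (1 − 1/43^2)^(-1), (1 − 1/47^2)^(-1) = ∏ p^2 / (p^2 − 1) = 162139622078364740433577733/98952027459385036898304000.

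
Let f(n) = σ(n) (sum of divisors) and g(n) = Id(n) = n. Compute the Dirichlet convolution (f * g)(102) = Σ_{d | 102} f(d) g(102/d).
(σ * Id)(102) = 1225

Divisors of 102: [1, 2, 3, 6, 17, 34, 51, 102]. For each d | 102:
  d = 1: σ(1) · Id(102/1) = 1 · 102 = 102
  d = 2: σ(2) · Id(102/2) = 3 · 51 = 153
  d = 3: σ(3) · Id(102/3) = 4 · 34 = 136
  d = 6: σ(6) · Id(102/6) = 12 · 17 = 204
  d = 17: σ(17) · Id(102/17) = 18 · 6 = 108
  d = 34: σ(34) · Id(102/34) = 54 · 3 = 162
  d = 51: σ(51) · Id(102/51) = 72 · 2 = 144
  d = 102: σ(102) · Id(102/102) = 216 · 1 = 216
Summing: (σ * Id)(102) = 102 + 153 + 136 + 204 + 108 + 162 + 144 + 216 = 1225.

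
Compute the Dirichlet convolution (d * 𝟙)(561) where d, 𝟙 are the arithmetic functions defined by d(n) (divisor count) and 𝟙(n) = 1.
(d * 𝟙)(561) = 27

Divisors of 561: [1, 3, 11, 17, 33, 51, 187, 561]. For each d | 561:
  d = 1: d(1) · 𝟙(561/1) = 1 · 1 = 1
  d = 3: d(3) · 𝟙(561/3) = 2 · 1 = 2
  d = 11: d(11) · 𝟙(561/11) = 2 · 1 = 2
  d = 17: d(17) · 𝟙(561/17) = 2 · 1 = 2
  d = 33: d(33) · 𝟙(561/33) = 4 · 1 = 4
  d = 51: d(51) · 𝟙(561/51) = 4 · 1 = 4
  d = 187: d(187) · 𝟙(561/187) = 4 · 1 = 4
  d = 561: d(561) · 𝟙(561/561) = 8 · 1 = 8
Summing: (d * 𝟙)(561) = 1 + 2 + 2 + 2 + 4 + 4 + 4 + 8 = 27.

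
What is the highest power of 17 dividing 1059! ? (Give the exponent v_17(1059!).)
v_17(1059!) = 65

Legendre's formula: v_p(n!) = Σ_{k ≥ 1} ⌊n / p^k⌋. For p = 17, n = 1059, the terms are:
  ⌊1059/17^1⌋ = ⌊1059/17⌋ = 62
  ⌊1059/17^2⌋ = ⌊1059/289⌋ = 3
(the next term ⌊1059/17^3⌋ = 0, terminating the sum). Summing: v_17(1059!) = 62 + 3 = 65.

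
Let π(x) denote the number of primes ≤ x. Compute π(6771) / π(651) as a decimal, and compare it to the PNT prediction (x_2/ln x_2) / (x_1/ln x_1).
π(6771)/π(651) = 871/118 ≈ 7.3814;  PNT prediction ≈ 7.6394.

π(651) = 118 and π(6771) = 871, so π(6771)/π(651) ≈ 7.3814. The PNT-predicted ratio is (6771/ln(6771)) / (651/ln(651)) ≈ 7.6394. The two agree to within a few percent, as expected.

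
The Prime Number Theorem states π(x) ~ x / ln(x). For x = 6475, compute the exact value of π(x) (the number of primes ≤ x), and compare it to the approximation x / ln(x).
π(6475) = 840;  x/ln(x) ≈ 737.83;  relative error ≈ 12.16%.

Directly count primes up to 6475: π(6475) = 840. The PNT approximation gives 6475/ln(6475) ≈ 6475/8.77570 ≈ 737.83. Relative error (π(x) − x/ln(x)) / π(x) ≈ 12.16%; the approximation is known to undercount slightly (Li(x) is a better estimate).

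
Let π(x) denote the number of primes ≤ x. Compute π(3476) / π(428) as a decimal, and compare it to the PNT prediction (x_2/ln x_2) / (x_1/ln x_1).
π(3476)/π(428) = 487/82 ≈ 5.9390;  PNT prediction ≈ 6.0352.

π(428) = 82 and π(3476) = 487, so π(3476)/π(428) ≈ 5.9390. The PNT-predicted ratio is (3476/ln(3476)) / (428/ln(428)) ≈ 6.0352. The two agree to within a few percent, as expected.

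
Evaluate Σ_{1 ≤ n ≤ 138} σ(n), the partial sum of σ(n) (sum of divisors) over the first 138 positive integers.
Σ_{n ≤ 138} σ(n) = 15731

Compute σ(n) for each 1 ≤ n ≤ 138: σ(1) = 1, σ(2) = 3, σ(3) = 4, σ(4) = 7, σ(5) = 6, σ(6) = 12, σ(7) = 8, σ(8) = 15, σ(9) = 13, σ(10) = 18, σ(11) = 12, σ(12) = 28, σ(13) = 14, σ(14) = 24, σ(15) = 24, σ(16) = 31, σ(17) = 18, σ(18) = 39, σ(19) = 20, σ(20) = 42, σ(21) = 32, σ(22) = 36, σ(23) = 24, σ(24) = 60, σ(25) = 31, σ(26) = 42, σ(27) = 40, σ(28) = 56, σ(29) = 30, σ(30) = 72, σ(31) = 32, σ(32) = 63, σ(33) = 48, σ(34) = 54, σ(35) = 48, σ(36) = 91, σ(37) = 38, σ(38) = 60, σ(39) = 56, σ(40) = 90, σ(41) = 42, σ(42) = 96, σ(43) = 44, σ(44) = 84, σ(45) = 78, σ(46) = 72, σ(47) = 48, σ(48) = 124, σ(49) = 57, σ(50) = 93, σ(51) = 72, σ(52) = 98, σ(53) = 54, σ(54) = 120, σ(55) = 72, σ(56) = 120, σ(57) = 80, σ(58) = 90, σ(59) = 60, σ(60) = 168, σ(61) = 62, σ(62) = 96, σ(63) = 104, σ(64) = 127, σ(65) = 84, σ(66) = 144, σ(67) = 68, σ(68) = 126, σ(69) = 96, σ(70) = 144, σ(71) = 72, σ(72) = 195, σ(73) = 74, σ(74) = 114, σ(75) = 124, σ(76) = 140, σ(77) = 96, σ(78) = 168, σ(79) = 80, σ(80) = 186, σ(81) = 121, σ(82) = 126, σ(83) = 84, σ(84) = 224, σ(85) = 108, σ(86) = 132, σ(87) = 120, σ(88) = 180, σ(89) = 90, σ(90) = 234, σ(91) = 112, σ(92) = 168, σ(93) = 128, σ(94) = 144, σ(95) = 120, σ(96) = 252, σ(97) = 98, σ(98) = 171, σ(99) = 156, σ(100) = 217, σ(101) = 102, σ(102) = 216, σ(103) = 104, σ(104) = 210, σ(105) = 192, σ(106) = 162, σ(107) = 108, σ(108) = 280, σ(109) = 110, σ(110) = 216, σ(111) = 152, σ(112) = 248, σ(113) = 114, σ(114) = 240, σ(115) = 144, σ(116) = 210, σ(117) = 182, σ(118) = 180, σ(119) = 144, σ(120) = 360, σ(121) = 133, σ(122) = 186, σ(123) = 168, σ(124) = 224, σ(125) = 156, σ(126) = 312, σ(127) = 128, σ(128) = 255, σ(129) = 176, σ(130) = 252, σ(131) = 132, σ(132) = 336, σ(133) = 160, σ(134) = 204, σ(135) = 240, σ(136) = 270, σ(137) = 138, σ(138) = 288. Summing all 138 values: 15731. (Average order: Σ_{n ≤ x} σ(n) ~ (π²/12) x². For x = 138, (π²/12)·138² ≈ 15663.06.)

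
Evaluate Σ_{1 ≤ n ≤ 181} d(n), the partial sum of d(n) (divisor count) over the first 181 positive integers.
Σ_{n ≤ 181} d(n) = 973

Compute d(n) for each 1 ≤ n ≤ 181: d(1) = 1, d(2) = 2, d(3) = 2, d(4) = 3, d(5) = 2, d(6) = 4, d(7) = 2, d(8) = 4, d(9) = 3, d(10) = 4, d(11) = 2, d(12) = 6, d(13) = 2, d(14) = 4, d(15) = 4, d(16) = 5, d(17) = 2, d(18) = 6, d(19) = 2, d(20) = 6, d(21) = 4, d(22) = 4, d(23) = 2, d(24) = 8, d(25) = 3, d(26) = 4, d(27) = 4, d(28) = 6, d(29) = 2, d(30) = 8, d(31) = 2, d(32) = 6, d(33) = 4, d(34) = 4, d(35) = 4, d(36) = 9, d(37) = 2, d(38) = 4, d(39) = 4, d(40) = 8, d(41) = 2, d(42) = 8, d(43) = 2, d(44) = 6, d(45) = 6, d(46) = 4, d(47) = 2, d(48) = 10, d(49) = 3, d(50) = 6, d(51) = 4, d(52) = 6, d(53) = 2, d(54) = 8, d(55) = 4, d(56) = 8, d(57) = 4, d(58) = 4, d(59) = 2, d(60) = 12, d(61) = 2, d(62) = 4, d(63) = 6, d(64) = 7, d(65) = 4, d(66) = 8, d(67) = 2, d(68) = 6, d(69) = 4, d(70) = 8, d(71) = 2, d(72) = 12, d(73) = 2, d(74) = 4, d(75) = 6, d(76) = 6, d(77) = 4, d(78) = 8, d(79) = 2, d(80) = 10, d(81) = 5, d(82) = 4, d(83) = 2, d(84) = 12, d(85) = 4, d(86) = 4, d(87) = 4, d(88) = 8, d(89) = 2, d(90) = 12, d(91) = 4, d(92) = 6, d(93) = 4, d(94) = 4, d(95) = 4, d(96) = 12, d(97) = 2, d(98) = 6, d(99) = 6, d(100) = 9, d(101) = 2, d(102) = 8, d(103) = 2, d(104) = 8, d(105) = 8, d(106) = 4, d(107) = 2, d(108) = 12, d(109) = 2, d(110) = 8, d(111) = 4, d(112) = 10, d(113) = 2, d(114) = 8, d(115) = 4, d(116) = 6, d(117) = 6, d(118) = 4, d(119) = 4, d(120) = 16, d(121) = 3, d(122) = 4, d(123) = 4, d(124) = 6, d(125) = 4, d(126) = 12, d(127) = 2, d(128) = 8, d(129) = 4, d(130) = 8, d(131) = 2, d(132) = 12, d(133) = 4, d(134) = 4, d(135) = 8, d(136) = 8, d(137) = 2, d(138) = 8, d(139) = 2, d(140) = 12, d(141) = 4, d(142) = 4, d(143) = 4, d(144) = 15, d(145) = 4, d(146) = 4, d(147) = 6, d(148) = 6, d(149) = 2, d(150) = 12, d(151) = 2, d(152) = 8, d(153) = 6, d(154) = 8, d(155) = 4, d(156) = 12, d(157) = 2, d(158) = 4, d(159) = 4, d(160) = 12, d(161) = 4, d(162) = 10, d(163) = 2, d(164) = 6, d(165) = 8, d(166) = 4, d(167) = 2, d(168) = 16, d(169) = 3, d(170) = 8, d(171) = 6, d(172) = 6, d(173) = 2, d(174) = 8, d(175) = 6, d(176) = 10, d(177) = 4, d(178) = 4, d(179) = 2, d(180) = 18, d(181) = 2. Summing all 181 values: 973. (Dirichlet's divisor formula: Σ_{n ≤ x} d(n) = x ln(x) + (2γ − 1) x + O(√x). For x = 181, the asymptotic estimate is ≈ 968.88.)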